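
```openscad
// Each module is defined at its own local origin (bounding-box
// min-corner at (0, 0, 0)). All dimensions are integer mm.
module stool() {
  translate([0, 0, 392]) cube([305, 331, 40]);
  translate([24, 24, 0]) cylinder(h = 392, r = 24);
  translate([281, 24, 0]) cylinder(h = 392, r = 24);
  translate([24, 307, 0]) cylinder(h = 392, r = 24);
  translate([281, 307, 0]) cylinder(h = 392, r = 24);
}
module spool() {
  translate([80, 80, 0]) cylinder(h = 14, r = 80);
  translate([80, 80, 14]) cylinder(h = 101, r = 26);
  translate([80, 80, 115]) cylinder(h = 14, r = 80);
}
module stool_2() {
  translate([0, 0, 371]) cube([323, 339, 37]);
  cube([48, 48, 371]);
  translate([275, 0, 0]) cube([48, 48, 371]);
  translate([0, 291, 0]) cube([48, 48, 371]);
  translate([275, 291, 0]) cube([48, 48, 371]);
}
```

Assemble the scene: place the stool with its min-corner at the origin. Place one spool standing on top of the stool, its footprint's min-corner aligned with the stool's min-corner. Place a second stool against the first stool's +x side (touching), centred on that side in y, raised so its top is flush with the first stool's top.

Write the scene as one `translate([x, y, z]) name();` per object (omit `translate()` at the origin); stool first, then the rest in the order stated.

stool();
translate([0, 0, 432]) spool();
translate([305, -4, 24]) stool_2();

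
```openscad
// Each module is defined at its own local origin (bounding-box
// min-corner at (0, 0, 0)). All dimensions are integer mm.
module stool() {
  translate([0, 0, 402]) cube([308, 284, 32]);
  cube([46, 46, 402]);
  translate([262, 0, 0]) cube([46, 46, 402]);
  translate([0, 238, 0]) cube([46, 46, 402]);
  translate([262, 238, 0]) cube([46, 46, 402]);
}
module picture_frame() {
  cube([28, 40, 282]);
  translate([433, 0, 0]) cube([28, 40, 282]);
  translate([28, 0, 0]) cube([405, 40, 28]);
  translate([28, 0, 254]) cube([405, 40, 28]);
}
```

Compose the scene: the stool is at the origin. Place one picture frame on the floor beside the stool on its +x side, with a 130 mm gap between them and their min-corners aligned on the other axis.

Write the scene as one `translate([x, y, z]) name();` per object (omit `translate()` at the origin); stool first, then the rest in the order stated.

stool();
translate([438, 0, 0]) picture_frame();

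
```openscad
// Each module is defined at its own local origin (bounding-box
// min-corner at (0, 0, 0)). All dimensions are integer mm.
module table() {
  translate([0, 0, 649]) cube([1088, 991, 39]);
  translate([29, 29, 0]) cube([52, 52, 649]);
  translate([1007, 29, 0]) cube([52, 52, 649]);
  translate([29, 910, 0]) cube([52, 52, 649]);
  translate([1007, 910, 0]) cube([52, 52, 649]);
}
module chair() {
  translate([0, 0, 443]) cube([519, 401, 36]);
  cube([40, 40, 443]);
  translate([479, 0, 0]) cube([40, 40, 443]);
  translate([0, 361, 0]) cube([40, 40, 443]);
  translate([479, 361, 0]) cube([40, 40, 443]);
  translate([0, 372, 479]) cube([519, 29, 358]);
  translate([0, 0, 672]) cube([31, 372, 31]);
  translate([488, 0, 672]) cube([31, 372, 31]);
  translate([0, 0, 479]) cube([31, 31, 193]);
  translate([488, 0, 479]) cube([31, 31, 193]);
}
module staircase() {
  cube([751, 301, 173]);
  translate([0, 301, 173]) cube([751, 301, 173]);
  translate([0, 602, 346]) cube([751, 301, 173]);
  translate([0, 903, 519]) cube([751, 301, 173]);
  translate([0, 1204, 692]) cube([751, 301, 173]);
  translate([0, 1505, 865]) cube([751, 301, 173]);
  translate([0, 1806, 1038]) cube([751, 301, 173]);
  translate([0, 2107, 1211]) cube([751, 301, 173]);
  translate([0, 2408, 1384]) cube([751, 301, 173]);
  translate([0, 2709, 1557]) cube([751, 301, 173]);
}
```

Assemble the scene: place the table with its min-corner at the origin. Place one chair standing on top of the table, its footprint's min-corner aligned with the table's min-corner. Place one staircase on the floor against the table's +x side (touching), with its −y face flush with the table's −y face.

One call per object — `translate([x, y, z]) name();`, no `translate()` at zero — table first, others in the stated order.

table();
translate([0, 0, 688]) chair();
translate([1088, 0, 0]) staircase();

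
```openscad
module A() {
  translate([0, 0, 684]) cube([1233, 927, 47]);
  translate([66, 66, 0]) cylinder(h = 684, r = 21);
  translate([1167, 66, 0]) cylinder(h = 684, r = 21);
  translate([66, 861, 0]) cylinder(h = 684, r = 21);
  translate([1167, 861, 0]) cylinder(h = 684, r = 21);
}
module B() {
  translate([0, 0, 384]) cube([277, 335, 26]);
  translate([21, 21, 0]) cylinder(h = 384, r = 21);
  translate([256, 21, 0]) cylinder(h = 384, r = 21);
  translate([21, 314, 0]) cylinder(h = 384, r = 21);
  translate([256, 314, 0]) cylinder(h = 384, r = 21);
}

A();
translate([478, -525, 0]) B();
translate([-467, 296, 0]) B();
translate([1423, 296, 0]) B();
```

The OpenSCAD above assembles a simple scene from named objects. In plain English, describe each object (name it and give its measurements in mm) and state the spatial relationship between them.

A is a table: top 1233 mm (x) × 927 mm (y), 47 mm thick, upper face at z = 731 mm, on four round legs of 42 mm diameter, each leg's bounding box inset 45 mm from the nearest pair of top edges, running from z = 0 to the bottom of the top.

B is a four-legged stool. The seat is a 277×335×26 mm slab whose top surface is at z = 410 mm; four round legs, each 42 mm in diameter, run from the floor (z = 0) to the underside of the seat, each leg's axis is inset half a diameter from the nearest pair of seat edges (so the leg's bounding box is flush with the corner).

Three stools sit around the table at the −y, −x, +x sides.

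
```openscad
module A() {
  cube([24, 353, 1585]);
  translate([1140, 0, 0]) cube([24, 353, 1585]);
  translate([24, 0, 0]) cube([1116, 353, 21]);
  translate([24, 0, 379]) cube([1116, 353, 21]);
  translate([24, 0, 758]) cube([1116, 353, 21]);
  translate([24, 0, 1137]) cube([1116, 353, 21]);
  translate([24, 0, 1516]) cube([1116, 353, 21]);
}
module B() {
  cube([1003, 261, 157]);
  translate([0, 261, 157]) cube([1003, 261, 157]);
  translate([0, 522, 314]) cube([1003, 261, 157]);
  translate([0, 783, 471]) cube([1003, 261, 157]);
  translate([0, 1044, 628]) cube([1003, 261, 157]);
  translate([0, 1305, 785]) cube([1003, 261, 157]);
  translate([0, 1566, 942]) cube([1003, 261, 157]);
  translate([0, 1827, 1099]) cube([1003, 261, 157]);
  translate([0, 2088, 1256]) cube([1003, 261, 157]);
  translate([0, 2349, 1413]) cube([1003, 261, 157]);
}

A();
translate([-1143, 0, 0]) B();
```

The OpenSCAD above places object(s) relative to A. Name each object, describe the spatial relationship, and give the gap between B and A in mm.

A is a bookshelf. B is a staircase. The staircase is on the floor beside the bookshelf on its −x side. The gap between the staircase and the bookshelf is 140 mm.

The staircase's nearest face is 140 mm from the bookshelf's −x face.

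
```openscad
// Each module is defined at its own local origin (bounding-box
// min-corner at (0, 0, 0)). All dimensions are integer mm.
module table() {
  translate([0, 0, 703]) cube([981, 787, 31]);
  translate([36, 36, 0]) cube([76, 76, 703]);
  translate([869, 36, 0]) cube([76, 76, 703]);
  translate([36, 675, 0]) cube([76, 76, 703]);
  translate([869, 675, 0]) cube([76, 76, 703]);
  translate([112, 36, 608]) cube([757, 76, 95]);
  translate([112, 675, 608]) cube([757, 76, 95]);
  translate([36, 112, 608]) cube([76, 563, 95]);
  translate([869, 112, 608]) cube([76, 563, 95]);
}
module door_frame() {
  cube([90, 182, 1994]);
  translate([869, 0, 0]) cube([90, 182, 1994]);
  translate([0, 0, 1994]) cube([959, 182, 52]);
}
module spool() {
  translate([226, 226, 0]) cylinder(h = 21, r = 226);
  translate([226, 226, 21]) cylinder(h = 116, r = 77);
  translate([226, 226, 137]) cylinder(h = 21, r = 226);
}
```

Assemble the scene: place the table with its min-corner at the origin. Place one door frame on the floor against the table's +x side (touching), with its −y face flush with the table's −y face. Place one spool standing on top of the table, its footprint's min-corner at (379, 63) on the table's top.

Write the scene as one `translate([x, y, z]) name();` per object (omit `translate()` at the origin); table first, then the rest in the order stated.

table();
translate([981, 0, 0]) door_frame();
translate([379, 63, 734]) spool();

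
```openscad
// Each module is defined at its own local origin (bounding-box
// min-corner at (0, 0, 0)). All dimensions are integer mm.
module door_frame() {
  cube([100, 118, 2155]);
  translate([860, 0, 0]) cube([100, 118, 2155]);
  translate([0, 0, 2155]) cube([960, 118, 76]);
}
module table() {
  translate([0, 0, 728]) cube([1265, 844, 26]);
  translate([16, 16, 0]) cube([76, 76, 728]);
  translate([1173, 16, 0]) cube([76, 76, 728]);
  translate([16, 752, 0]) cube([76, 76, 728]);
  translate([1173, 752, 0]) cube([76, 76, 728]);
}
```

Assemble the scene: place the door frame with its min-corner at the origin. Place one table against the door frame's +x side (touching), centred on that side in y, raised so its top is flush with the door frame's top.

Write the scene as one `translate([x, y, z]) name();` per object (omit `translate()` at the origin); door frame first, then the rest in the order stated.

door_frame();
translate([960, -363, 1477]) table();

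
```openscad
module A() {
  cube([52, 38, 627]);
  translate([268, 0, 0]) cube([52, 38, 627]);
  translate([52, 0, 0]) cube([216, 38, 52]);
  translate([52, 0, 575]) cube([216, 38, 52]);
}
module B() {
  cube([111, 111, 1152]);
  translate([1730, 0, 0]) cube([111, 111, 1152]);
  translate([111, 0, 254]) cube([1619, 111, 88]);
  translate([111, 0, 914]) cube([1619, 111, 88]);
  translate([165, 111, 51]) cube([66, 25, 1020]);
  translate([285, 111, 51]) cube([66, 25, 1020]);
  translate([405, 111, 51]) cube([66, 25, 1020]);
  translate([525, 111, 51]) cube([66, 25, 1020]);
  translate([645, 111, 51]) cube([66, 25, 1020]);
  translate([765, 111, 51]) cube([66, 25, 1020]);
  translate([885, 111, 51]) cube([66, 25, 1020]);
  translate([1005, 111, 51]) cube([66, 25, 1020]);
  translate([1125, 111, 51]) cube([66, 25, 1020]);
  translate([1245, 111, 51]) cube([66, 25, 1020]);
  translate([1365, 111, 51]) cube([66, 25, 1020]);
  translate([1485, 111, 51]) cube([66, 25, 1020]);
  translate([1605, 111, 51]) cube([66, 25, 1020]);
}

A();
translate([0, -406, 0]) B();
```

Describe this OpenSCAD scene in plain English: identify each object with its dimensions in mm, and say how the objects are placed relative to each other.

A is a rectangular picture frame lying in the x–z plane (depth along y). The opening is 216 mm wide (x) by 523 mm tall (z), surrounded by a border 52 mm wide on all four sides. The frame is 38 mm deep and is made of two full-height vertical stiles with two horizontal rails fitted between them.

B is a fence section. Two 111×111 mm posts, 1152 mm tall, stand on the floor with a clear span of 1619 mm between their inner faces. Two horizontal rails of 111×88 mm section span the gap between the posts with their undersides at z = 254 mm and z = 914 mm, flush with the posts' −y face. 13 pickets, each 66 mm wide, 25 mm thick and 1020 mm tall, are fixed to the +y face of the rails with their bottoms at z = 51 mm, evenly spaced across the span with equal gaps (rounded down to the nearest mm) at the −x end and between each pair — any rounding remainder accumulates at the +x end.

The fence section is on the floor beside the picture frame on its −y side.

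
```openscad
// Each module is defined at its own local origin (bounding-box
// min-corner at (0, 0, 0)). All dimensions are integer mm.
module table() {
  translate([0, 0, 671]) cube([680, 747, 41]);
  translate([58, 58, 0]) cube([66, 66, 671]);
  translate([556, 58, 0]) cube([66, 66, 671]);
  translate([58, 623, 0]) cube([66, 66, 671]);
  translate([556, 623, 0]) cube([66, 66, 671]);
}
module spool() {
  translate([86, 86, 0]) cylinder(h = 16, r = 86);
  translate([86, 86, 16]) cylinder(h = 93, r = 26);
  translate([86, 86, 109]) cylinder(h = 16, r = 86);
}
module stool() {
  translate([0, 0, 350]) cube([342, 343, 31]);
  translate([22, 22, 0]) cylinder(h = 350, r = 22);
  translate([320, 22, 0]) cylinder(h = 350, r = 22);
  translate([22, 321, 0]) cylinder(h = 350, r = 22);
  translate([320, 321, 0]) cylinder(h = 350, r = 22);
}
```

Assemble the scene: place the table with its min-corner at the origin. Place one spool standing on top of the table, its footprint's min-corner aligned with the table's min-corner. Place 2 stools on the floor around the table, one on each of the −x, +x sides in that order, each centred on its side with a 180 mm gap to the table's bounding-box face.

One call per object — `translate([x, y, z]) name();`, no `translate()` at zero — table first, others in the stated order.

table();
translate([0, 0, 712]) spool();
translate([-522, 202, 0]) stool();
translate([860, 202, 0]) stool();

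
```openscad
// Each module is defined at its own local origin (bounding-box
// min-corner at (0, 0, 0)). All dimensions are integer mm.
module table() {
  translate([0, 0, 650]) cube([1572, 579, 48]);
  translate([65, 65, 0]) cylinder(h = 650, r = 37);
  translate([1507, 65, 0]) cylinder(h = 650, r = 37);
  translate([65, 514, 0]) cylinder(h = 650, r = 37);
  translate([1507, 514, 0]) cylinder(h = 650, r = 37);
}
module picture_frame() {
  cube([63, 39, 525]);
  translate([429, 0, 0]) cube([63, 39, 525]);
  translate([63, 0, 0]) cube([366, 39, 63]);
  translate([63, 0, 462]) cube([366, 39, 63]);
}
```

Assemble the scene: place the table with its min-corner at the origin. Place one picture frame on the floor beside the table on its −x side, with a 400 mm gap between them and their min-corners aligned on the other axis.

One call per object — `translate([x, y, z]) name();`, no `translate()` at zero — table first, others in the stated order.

table();
translate([-892, 0, 0]) picture_frame();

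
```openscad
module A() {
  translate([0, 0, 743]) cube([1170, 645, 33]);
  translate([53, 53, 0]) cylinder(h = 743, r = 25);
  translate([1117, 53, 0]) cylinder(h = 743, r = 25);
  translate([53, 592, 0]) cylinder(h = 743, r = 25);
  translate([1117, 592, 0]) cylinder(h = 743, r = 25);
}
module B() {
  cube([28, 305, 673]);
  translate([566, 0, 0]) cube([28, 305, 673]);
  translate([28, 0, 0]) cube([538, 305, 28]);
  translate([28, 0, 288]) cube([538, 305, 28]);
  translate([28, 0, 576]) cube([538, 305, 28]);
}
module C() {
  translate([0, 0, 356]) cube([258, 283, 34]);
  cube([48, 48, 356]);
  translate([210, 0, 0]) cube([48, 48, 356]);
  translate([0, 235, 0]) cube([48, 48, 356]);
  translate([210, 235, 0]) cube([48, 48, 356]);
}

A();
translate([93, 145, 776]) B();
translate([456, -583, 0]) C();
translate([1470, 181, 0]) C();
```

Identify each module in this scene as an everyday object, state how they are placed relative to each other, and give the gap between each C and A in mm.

Each stool's nearest face is 300 mm from the table's bounding box.

A is a table. B is a bookshelf. C is a stool. The bookshelf is on top of the table. Two stools sit around the table at the −y, +x sides. The gap between each stool and the table is 300 mm.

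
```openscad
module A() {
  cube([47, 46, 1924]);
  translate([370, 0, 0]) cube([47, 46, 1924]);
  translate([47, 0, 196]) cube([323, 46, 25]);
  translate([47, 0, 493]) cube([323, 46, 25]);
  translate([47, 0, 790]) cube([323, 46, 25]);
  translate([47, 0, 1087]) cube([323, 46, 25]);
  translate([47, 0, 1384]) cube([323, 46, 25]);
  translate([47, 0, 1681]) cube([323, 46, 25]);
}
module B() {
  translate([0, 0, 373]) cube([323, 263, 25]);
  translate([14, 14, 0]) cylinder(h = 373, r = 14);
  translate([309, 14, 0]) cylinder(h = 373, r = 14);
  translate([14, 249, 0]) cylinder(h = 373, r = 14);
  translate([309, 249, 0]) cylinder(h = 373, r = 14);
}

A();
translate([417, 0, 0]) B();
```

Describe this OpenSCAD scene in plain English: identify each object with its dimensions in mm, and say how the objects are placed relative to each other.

A is a wooden ladder with two side rails of 47×46 mm section and 1924 mm height, set 417 mm apart overall. Between them run 6 rectangular rungs (46 mm deep, 25 mm thick), front faces flush with the rails' −y face. The bottom of the first rung is 196 mm above the floor and each subsequent rung is 297 mm higher than the one below.

B is a four-legged stool. The seat is a 323×263×25 mm slab whose top surface is at z = 398 mm; four round legs, each 28 mm in diameter, run from the floor (z = 0) to the underside of the seat, each leg's axis is inset half a diameter from the nearest pair of seat edges (so the leg's bounding box is flush with the corner).

The stool is against the ladder's +x side, with their −y faces flush.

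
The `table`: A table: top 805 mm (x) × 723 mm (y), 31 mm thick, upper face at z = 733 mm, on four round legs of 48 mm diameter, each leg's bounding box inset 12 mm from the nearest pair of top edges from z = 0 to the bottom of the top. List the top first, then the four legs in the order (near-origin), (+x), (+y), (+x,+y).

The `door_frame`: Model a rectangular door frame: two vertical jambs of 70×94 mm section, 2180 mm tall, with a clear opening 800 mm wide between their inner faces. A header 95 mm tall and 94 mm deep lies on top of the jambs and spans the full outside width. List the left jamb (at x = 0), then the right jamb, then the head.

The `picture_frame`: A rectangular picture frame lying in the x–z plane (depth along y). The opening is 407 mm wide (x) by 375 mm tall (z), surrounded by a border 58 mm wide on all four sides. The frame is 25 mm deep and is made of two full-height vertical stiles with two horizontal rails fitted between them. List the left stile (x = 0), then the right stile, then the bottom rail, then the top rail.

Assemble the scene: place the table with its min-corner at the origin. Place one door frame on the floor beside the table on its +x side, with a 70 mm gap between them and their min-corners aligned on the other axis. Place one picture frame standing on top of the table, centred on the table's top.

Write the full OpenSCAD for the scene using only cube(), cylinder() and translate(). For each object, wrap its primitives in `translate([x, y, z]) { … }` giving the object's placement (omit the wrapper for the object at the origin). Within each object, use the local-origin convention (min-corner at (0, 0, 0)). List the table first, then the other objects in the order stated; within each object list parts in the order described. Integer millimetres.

translate([0, 0, 702]) cube([805, 723, 31]);
translate([36, 36, 0]) cylinder(h = 702, r = 24);
translate([769, 36, 0]) cylinder(h = 702, r = 24);
translate([36, 687, 0]) cylinder(h = 702, r = 24);
translate([769, 687, 0]) cylinder(h = 702, r = 24);
translate([875, 0, 0]) {
  cube([70, 94, 2180]);
  translate([870, 0, 0]) cube([70, 94, 2180]);
  translate([0, 0, 2180]) cube([940, 94, 95]);
}
translate([141, 349, 733]) {
  cube([58, 25, 491]);
  translate([465, 0, 0]) cube([58, 25, 491]);
  translate([58, 0, 0]) cube([407, 25, 58]);
  translate([58, 0, 433]) cube([407, 25, 58]);
}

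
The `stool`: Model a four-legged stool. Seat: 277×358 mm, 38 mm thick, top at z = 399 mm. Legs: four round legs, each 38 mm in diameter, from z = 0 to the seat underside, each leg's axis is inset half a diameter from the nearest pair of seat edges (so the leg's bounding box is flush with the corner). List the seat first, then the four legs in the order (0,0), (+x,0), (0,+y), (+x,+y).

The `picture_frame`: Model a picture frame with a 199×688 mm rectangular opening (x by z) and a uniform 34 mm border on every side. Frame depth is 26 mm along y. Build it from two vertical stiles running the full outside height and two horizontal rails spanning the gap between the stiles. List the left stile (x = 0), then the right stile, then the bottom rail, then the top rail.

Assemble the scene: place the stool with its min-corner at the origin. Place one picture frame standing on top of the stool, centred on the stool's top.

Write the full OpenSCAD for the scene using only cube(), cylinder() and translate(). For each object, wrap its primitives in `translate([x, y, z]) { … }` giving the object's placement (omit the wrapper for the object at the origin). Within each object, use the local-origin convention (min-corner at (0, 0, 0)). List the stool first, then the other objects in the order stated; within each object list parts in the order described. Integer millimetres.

translate([0, 0, 361]) cube([277, 358, 38]);
translate([19, 19, 0]) cylinder(h = 361, r = 19);
translate([258, 19, 0]) cylinder(h = 361, r = 19);
translate([19, 339, 0]) cylinder(h = 361, r = 19);
translate([258, 339, 0]) cylinder(h = 361, r = 19);
translate([5, 166, 399]) {
  cube([34, 26, 756]);
  translate([233, 0, 0]) cube([34, 26, 756]);
  translate([34, 0, 0]) cube([199, 26, 34]);
  translate([34, 0, 722]) cube([199, 26, 34]);
}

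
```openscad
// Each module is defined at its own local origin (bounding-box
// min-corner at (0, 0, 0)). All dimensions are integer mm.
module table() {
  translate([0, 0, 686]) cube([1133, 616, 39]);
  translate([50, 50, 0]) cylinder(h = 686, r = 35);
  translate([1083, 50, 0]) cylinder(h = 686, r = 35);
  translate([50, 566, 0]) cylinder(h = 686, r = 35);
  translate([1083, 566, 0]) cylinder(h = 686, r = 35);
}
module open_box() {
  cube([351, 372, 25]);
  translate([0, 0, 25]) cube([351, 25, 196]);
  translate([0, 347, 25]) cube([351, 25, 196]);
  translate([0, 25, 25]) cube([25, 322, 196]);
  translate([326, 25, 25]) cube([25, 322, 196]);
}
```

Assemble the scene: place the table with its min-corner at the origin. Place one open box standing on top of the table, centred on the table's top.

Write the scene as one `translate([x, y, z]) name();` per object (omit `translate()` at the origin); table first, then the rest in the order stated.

table();
translate([391, 122, 725]) open_box();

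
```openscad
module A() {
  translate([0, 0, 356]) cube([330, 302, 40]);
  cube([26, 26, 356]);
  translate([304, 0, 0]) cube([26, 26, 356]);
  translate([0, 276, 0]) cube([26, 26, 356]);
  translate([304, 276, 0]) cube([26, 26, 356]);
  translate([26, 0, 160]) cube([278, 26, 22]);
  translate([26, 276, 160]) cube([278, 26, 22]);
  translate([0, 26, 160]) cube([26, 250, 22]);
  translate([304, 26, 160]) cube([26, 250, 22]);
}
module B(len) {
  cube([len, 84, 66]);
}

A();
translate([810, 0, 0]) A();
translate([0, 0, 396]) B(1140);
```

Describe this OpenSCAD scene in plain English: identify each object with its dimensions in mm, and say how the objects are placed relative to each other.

A is a simple wooden stool: a rectangular seat 330 mm (x) by 302 mm (y), 40 mm thick, top face at z = 396 mm, on four square legs, each 26×26 mm in cross-section. The legs rest on z = 0, each flush with a corner of the seat. Four stretchers, 26 mm wide and 22 mm tall, connect adjacent legs with their undersides at z = 160 mm, each running between the inner faces of the legs it joins and aligned with the legs' outer faces on the other axis.

B is a rectangular beam 1140 mm long (x), 84 mm deep (y), 66 mm thick (z).

The beam spans the tops of two stools placed 480 mm apart, resting at z = 396 mm.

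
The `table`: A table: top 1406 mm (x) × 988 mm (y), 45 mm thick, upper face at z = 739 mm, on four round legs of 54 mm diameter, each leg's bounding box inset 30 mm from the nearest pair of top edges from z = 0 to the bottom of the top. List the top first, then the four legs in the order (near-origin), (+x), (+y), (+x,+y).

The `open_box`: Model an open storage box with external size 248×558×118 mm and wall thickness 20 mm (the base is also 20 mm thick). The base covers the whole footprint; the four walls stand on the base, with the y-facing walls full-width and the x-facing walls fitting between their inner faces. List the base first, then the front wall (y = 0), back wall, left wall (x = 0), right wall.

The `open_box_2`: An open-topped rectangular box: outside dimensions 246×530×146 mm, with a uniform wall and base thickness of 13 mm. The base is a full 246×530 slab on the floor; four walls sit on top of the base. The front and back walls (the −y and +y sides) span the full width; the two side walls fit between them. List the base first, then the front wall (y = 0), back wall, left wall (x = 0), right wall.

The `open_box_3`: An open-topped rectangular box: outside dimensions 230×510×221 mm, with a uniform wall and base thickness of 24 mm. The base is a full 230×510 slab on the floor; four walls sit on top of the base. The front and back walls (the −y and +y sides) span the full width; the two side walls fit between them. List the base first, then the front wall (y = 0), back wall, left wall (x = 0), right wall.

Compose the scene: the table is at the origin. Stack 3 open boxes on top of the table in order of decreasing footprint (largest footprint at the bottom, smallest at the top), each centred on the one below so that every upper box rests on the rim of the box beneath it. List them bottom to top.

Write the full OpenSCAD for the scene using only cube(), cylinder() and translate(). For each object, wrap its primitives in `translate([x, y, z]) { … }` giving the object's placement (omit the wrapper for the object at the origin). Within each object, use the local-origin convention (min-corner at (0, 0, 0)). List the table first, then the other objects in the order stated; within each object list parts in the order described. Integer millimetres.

translate([0, 0, 694]) cube([1406, 988, 45]);
translate([57, 57, 0]) cylinder(h = 694, r = 27);
translate([1349, 57, 0]) cylinder(h = 694, r = 27);
translate([57, 931, 0]) cylinder(h = 694, r = 27);
translate([1349, 931, 0]) cylinder(h = 694, r = 27);
translate([579, 215, 739]) {
  cube([248, 558, 20]);
  translate([0, 0, 20]) cube([248, 20, 98]);
  translate([0, 538, 20]) cube([248, 20, 98]);
  translate([0, 20, 20]) cube([20, 518, 98]);
  translate([228, 20, 20]) cube([20, 518, 98]);
}
translate([580, 229, 857]) {
  cube([246, 530, 13]);
  translate([0, 0, 13]) cube([246, 13, 133]);
  translate([0, 517, 13]) cube([246, 13, 133]);
  translate([0, 13, 13]) cube([13, 504, 133]);
  translate([233, 13, 13]) cube([13, 504, 133]);
}
translate([588, 239, 1003]) {
  cube([230, 510, 24]);
  translate([0, 0, 24]) cube([230, 24, 197]);
  translate([0, 486, 24]) cube([230, 24, 197]);
  translate([0, 24, 24]) cube([24, 462, 197]);
  translate([206, 24, 24]) cube([24, 462, 197]);
}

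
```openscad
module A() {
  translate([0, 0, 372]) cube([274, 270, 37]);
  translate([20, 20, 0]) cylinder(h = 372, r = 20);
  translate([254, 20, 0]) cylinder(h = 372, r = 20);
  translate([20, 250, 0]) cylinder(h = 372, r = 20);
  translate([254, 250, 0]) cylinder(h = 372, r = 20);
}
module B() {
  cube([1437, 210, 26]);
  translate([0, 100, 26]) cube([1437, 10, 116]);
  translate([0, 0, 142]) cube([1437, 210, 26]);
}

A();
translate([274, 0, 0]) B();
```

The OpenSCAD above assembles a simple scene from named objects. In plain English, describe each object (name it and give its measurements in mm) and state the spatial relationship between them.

A is a simple wooden stool: a rectangular seat 274 mm (x) by 270 mm (y), 37 mm thick, top face at z = 409 mm, on four round legs, each 40 mm in diameter. The legs rest on z = 0, each leg's axis is inset half a diameter from the nearest pair of seat edges (so the leg's bounding box is flush with the corner).

B is an I-beam lying along x, 1437 mm long. Overall section height 168 mm. Two flanges 210 mm wide (y) and 26 mm thick, one on the floor and one at the top; a web 10 mm thick runs between them, centred on the flange width.

The I-beam is against the stool's +x side, with their −y faces flush.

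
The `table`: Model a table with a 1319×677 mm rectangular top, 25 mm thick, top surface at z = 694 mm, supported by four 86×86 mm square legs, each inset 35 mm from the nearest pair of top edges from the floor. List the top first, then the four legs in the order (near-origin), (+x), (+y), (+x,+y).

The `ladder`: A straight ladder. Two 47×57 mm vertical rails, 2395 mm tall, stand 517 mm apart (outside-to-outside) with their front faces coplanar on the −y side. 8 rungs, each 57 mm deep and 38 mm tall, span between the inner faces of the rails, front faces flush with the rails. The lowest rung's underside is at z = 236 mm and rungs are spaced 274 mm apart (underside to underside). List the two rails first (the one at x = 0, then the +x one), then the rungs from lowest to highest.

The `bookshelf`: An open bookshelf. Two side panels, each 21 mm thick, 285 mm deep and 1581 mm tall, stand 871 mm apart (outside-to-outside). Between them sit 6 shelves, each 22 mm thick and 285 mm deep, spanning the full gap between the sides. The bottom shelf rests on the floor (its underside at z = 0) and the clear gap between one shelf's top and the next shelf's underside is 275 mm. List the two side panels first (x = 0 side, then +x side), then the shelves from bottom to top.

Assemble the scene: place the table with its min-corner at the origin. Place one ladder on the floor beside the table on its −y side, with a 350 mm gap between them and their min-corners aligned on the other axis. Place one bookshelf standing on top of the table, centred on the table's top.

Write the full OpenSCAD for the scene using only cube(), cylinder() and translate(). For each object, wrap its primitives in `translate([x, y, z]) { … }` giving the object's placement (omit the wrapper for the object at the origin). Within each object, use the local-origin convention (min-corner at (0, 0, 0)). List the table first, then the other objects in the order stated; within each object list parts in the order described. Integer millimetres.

translate([0, 0, 669]) cube([1319, 677, 25]);
translate([35, 35, 0]) cube([86, 86, 669]);
translate([1198, 35, 0]) cube([86, 86, 669]);
translate([35, 556, 0]) cube([86, 86, 669]);
translate([1198, 556, 0]) cube([86, 86, 669]);
translate([0, -407, 0]) {
  cube([47, 57, 2395]);
  translate([470, 0, 0]) cube([47, 57, 2395]);
  translate([47, 0, 236]) cube([423, 57, 38]);
  translate([47, 0, 510]) cube([423, 57, 38]);
  translate([47, 0, 784]) cube([423, 57, 38]);
  translate([47, 0, 1058]) cube([423, 57, 38]);
  translate([47, 0, 1332]) cube([423, 57, 38]);
  translate([47, 0, 1606]) cube([423, 57, 38]);
  translate([47, 0, 1880]) cube([423, 57, 38]);
  translate([47, 0, 2154]) cube([423, 57, 38]);
}
translate([224, 196, 694]) {
  cube([21, 285, 1581]);
  translate([850, 0, 0]) cube([21, 285, 1581]);
  translate([21, 0, 0]) cube([829, 285, 22]);
  translate([21, 0, 297]) cube([829, 285, 22]);
  translate([21, 0, 594]) cube([829, 285, 22]);
  translate([21, 0, 891]) cube([829, 285, 22]);
  translate([21, 0, 1188]) cube([829, 285, 22]);
  translate([21, 0, 1485]) cube([829, 285, 22]);
}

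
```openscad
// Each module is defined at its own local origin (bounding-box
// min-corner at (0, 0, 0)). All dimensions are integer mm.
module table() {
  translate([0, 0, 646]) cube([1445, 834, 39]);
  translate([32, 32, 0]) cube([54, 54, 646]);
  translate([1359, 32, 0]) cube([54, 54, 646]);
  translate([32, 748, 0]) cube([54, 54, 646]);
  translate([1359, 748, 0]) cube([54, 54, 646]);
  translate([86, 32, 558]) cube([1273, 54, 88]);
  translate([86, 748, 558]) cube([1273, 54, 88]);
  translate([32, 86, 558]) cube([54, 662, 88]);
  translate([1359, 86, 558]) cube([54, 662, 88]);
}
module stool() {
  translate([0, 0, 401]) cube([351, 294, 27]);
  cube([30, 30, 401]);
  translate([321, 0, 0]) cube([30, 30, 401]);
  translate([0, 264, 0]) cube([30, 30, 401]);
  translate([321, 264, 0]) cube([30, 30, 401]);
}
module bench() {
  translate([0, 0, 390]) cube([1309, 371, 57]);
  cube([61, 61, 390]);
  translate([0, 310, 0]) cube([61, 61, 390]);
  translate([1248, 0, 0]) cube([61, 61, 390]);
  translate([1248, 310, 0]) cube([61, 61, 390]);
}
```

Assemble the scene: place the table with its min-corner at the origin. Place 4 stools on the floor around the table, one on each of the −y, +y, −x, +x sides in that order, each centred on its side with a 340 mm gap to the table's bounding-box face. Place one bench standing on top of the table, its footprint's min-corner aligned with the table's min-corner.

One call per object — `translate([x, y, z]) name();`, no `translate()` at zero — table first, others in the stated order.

table();
translate([547, -634, 0]) stool();
translate([547, 1174, 0]) stool();
translate([-691, 270, 0]) stool();
translate([1785, 270, 0]) stool();
translate([0, 0, 685]) bench();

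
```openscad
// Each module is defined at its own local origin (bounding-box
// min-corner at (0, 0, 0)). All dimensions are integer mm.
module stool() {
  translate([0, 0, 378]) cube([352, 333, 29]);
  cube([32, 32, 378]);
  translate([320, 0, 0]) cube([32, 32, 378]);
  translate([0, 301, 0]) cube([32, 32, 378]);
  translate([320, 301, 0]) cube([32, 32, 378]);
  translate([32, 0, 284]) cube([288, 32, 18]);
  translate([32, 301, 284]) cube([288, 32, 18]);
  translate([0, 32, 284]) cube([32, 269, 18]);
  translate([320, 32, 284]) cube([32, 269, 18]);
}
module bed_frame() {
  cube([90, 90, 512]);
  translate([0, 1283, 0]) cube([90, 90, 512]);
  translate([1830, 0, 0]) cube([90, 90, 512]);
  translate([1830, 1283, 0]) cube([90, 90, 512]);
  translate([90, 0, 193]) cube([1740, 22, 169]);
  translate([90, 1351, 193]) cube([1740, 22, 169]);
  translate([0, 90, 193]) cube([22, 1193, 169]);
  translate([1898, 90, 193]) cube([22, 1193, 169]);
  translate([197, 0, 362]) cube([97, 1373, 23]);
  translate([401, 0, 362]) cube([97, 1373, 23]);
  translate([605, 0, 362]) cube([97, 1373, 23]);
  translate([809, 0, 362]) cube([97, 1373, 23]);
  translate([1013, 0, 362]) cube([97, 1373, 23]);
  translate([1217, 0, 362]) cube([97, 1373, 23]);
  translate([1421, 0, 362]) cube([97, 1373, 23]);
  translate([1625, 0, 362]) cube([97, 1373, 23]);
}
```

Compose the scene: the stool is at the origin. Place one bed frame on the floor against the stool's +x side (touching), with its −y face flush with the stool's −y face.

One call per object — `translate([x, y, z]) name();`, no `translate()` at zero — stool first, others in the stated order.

stool();
translate([352, 0, 0]) bed_frame();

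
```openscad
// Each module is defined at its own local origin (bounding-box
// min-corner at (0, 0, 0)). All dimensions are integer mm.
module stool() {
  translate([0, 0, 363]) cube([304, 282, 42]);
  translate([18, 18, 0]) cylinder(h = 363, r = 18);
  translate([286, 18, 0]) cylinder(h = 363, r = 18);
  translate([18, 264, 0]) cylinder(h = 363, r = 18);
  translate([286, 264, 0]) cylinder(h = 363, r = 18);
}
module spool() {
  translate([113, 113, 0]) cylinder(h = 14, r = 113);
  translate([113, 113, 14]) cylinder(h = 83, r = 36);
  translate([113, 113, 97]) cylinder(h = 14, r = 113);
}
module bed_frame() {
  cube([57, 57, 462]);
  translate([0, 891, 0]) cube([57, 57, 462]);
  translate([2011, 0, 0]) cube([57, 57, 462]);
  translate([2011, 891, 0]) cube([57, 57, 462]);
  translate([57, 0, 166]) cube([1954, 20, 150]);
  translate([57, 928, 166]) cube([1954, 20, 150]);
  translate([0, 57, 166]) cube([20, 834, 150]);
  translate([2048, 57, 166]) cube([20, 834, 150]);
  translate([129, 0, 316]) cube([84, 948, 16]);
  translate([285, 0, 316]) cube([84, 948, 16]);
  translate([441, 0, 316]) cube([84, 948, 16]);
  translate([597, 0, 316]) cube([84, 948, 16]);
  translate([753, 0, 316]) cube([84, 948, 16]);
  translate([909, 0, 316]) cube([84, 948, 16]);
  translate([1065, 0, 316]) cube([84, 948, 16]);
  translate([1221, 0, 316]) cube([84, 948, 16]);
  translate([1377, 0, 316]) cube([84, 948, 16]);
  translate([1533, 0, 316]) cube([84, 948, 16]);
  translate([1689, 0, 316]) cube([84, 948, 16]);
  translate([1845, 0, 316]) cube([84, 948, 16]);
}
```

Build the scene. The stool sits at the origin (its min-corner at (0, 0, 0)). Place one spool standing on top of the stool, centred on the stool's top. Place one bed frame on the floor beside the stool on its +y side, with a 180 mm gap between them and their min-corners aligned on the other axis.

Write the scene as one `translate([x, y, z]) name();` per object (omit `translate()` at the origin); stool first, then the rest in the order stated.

stool();
translate([39, 28, 405]) spool();
translate([0, 462, 0]) bed_frame();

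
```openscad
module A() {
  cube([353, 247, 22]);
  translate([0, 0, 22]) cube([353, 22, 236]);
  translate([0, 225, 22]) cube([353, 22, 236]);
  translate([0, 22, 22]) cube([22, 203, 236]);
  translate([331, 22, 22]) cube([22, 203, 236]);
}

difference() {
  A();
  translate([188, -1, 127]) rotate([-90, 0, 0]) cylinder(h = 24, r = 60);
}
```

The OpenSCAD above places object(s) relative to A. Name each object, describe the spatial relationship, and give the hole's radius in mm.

A is an open box. The open box has a circular hole through its front wall. The hole's radius is 60 mm.

The subtracted cylinder has r = 60 mm.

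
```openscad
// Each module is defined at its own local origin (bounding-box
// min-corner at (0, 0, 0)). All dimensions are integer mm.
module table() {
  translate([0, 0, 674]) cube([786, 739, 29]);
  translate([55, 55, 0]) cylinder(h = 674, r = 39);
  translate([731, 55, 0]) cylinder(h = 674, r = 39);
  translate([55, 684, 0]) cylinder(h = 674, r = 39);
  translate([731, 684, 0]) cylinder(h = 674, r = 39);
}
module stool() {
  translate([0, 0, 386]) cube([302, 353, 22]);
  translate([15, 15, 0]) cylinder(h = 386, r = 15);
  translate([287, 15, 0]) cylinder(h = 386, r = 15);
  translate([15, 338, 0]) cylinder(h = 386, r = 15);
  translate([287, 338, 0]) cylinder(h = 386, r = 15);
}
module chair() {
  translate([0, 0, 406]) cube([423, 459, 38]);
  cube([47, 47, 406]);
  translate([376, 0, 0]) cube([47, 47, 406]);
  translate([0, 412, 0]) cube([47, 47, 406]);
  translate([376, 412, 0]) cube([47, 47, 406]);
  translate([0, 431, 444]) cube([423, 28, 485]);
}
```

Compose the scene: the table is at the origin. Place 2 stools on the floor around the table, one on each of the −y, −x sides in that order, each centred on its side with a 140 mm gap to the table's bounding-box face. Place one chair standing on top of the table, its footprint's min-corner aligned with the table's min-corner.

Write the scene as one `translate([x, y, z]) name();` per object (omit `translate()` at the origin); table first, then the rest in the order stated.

table();
translate([242, -493, 0]) stool();
translate([-442, 193, 0]) stool();
translate([0, 0, 703]) chair();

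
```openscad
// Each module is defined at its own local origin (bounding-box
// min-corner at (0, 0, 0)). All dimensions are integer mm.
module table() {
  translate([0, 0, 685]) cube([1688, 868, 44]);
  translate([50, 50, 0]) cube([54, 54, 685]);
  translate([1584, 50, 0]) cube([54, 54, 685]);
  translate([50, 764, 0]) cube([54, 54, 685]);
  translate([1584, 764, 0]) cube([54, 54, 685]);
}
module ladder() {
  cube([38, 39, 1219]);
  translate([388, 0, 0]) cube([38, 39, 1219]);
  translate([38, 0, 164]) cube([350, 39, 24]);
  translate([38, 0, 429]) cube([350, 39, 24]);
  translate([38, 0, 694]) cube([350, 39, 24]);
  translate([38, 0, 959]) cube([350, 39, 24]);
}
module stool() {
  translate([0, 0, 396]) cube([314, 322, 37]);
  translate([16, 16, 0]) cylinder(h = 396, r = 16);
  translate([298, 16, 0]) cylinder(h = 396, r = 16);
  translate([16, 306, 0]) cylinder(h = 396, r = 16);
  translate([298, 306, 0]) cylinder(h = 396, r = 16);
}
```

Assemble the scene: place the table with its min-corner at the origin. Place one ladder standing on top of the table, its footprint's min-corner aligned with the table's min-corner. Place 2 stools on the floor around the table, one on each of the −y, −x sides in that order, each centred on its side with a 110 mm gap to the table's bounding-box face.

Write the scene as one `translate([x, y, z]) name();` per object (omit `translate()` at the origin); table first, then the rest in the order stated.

table();
translate([0, 0, 729]) ladder();
translate([687, -432, 0]) stool();
translate([-424, 273, 0]) stool();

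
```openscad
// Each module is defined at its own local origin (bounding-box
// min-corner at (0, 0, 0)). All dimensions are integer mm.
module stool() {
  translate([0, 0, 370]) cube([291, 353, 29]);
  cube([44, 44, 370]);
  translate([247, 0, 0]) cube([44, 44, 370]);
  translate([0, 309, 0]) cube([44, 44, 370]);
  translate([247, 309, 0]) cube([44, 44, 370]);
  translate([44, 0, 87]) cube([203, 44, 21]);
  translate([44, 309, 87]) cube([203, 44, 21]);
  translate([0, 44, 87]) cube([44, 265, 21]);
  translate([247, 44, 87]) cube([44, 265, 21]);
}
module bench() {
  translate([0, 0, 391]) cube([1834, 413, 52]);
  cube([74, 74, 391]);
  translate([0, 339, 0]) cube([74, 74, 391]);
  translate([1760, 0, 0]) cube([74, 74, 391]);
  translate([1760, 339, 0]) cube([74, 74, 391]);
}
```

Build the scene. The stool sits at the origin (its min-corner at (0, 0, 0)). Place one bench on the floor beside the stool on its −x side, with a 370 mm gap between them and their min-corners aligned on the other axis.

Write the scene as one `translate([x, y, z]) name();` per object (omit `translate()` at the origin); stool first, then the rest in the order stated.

stool();
translate([-2204, 0, 0]) bench();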